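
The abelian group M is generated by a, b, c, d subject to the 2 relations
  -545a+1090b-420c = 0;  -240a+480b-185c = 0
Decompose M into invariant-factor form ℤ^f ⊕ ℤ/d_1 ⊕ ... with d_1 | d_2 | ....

Answer: M ≅ ℤ^2 ⊕ ℤ/5 ⊕ ℤ/5

Derivation:
rank_ℚ(R)=2; free=4−2=2
SNF(R) diag = [5, 5] → torsion [5, 5]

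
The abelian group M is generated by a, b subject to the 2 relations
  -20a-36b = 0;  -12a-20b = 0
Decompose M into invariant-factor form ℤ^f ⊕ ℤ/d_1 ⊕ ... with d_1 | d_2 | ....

rank_ℚ(R)=2; free=2−2=0
SNF(R) diag = [4, 8] → torsion [4, 8]

Answer: M ≅ ℤ/4 ⊕ ℤ/8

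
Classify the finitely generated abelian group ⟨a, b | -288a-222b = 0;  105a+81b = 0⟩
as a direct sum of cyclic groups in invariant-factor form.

Answer: M ≅ ℤ/3 ⊕ ℤ/6

Derivation:
rank_ℚ(R)=2; free=2−2=0
SNF(R) diag = [3, 6] → torsion [3, 6]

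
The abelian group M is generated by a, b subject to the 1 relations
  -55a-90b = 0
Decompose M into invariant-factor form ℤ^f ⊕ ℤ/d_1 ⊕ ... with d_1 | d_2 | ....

Answer: M ≅ ℤ^1 ⊕ ℤ/5

Derivation:
rank_ℚ(R)=1; free=2−1=1
SNF(R) diag = [5] → torsion [5]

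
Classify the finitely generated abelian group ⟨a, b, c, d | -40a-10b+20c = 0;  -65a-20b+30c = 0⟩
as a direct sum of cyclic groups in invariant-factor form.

Answer: M ≅ ℤ^2 ⊕ ℤ/5 ⊕ ℤ/10

Derivation:
rank_ℚ(R)=2; free=4−2=2
SNF(R) diag = [5, 10] → torsion [5, 10]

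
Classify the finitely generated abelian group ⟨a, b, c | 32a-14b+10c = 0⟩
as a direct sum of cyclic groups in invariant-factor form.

rank_ℚ(R)=1; free=3−1=2
SNF(R) diag = [2] → torsion [2]

Answer: M ≅ ℤ^2 ⊕ ℤ/2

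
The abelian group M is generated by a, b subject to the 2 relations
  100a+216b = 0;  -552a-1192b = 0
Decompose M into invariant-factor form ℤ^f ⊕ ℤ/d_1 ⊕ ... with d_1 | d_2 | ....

rank_ℚ(R)=2; free=2−2=0
SNF(R) diag = [4, 8] → torsion [4, 8]

Answer: M ≅ ℤ/4 ⊕ ℤ/8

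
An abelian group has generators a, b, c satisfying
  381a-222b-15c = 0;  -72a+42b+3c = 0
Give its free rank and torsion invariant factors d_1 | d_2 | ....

Answer: M ≅ ℤ^1 ⊕ ℤ/3 ⊕ ℤ/3

Derivation:
rank_ℚ(R)=2; free=3−2=1
SNF(R) diag = [3, 3] → torsion [3, 3]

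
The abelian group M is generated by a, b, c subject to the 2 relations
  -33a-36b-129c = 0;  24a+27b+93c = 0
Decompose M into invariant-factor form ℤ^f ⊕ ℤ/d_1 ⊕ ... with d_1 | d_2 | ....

rank_ℚ(R)=2; free=3−2=1
SNF(R) diag = [3, 9] → torsion [3, 9]

Answer: M ≅ ℤ^1 ⊕ ℤ/3 ⊕ ℤ/9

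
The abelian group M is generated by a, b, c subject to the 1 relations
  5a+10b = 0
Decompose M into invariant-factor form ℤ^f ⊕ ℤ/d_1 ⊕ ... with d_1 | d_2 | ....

Answer: M ≅ ℤ^2 ⊕ ℤ/5

Derivation:
rank_ℚ(R)=1; free=3−1=2
SNF(R) diag = [5] → torsion [5]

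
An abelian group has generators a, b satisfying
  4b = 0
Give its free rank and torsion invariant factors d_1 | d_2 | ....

rank_ℚ(R)=1; free=2−1=1
SNF(R) diag = [4] → torsion [4]

Answer: M ≅ ℤ^1 ⊕ ℤ/4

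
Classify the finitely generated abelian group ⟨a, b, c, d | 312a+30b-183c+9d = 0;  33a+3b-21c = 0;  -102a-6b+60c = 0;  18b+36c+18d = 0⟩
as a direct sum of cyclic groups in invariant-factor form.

rank_ℚ(R)=4; free=4−4=0
SNF(R) diag = [3, 9, 18, 54] → torsion [3, 9, 18, 54]

Answer: M ≅ ℤ/3 ⊕ ℤ/9 ⊕ ℤ/18 ⊕ ℤ/54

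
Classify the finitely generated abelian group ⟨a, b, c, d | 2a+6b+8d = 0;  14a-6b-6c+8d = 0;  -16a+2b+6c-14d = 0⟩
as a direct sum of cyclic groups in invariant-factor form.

rank_ℚ(R)=3; free=4−3=1
SNF(R) diag = [2, 2, 6] → torsion [2, 2, 6]

Answer: M ≅ ℤ^1 ⊕ ℤ/2 ⊕ ℤ/2 ⊕ ℤ/6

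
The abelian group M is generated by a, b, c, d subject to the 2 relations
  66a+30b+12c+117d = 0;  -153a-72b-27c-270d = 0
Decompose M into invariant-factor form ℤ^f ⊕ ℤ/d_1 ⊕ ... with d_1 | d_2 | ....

Answer: M ≅ ℤ^2 ⊕ ℤ/3 ⊕ ℤ/9

Derivation:
rank_ℚ(R)=2; free=4−2=2
SNF(R) diag = [3, 9] → torsion [3, 9]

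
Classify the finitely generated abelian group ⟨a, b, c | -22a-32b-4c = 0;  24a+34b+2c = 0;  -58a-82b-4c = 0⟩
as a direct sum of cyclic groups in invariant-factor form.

rank_ℚ(R)=3; free=3−3=0
SNF(R) diag = [2, 2, 2] → torsion [2, 2, 2]

Answer: M ≅ ℤ/2 ⊕ ℤ/2 ⊕ ℤ/2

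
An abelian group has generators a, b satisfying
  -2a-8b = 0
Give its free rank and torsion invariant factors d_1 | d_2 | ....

Answer: M ≅ ℤ^1 ⊕ ℤ/2

Derivation:
rank_ℚ(R)=1; free=2−1=1
SNF(R) diag = [2] → torsion [2]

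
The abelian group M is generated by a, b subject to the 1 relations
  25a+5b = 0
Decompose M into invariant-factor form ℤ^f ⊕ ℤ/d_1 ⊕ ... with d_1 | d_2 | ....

rank_ℚ(R)=1; free=2−1=1
SNF(R) diag = [5] → torsion [5]

Answer: M ≅ ℤ^1 ⊕ ℤ/5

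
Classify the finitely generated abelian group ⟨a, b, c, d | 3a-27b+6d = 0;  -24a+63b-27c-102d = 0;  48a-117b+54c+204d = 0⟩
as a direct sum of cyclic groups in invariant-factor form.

Answer: M ≅ ℤ^1 ⊕ ℤ/3 ⊕ ℤ/9 ⊕ ℤ/27

Derivation:
rank_ℚ(R)=3; free=4−3=1
SNF(R) diag = [3, 9, 27] → torsion [3, 9, 27]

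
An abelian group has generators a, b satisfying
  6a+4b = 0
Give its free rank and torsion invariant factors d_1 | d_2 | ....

Answer: M ≅ ℤ^1 ⊕ ℤ/2

Derivation:
rank_ℚ(R)=1; free=2−1=1
SNF(R) diag = [2] → torsion [2]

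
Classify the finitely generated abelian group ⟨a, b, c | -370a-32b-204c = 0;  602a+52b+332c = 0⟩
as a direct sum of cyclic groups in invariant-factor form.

rank_ℚ(R)=2; free=3−2=1
SNF(R) diag = [2, 4] → torsion [2, 4]

Answer: M ≅ ℤ^1 ⊕ ℤ/2 ⊕ ℤ/4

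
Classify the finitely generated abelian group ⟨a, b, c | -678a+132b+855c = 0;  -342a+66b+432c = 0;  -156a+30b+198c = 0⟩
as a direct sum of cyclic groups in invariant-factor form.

rank_ℚ(R)=3; free=3−3=0
SNF(R) diag = [3, 6, 18] → torsion [3, 6, 18]

Answer: M ≅ ℤ/3 ⊕ ℤ/6 ⊕ ℤ/18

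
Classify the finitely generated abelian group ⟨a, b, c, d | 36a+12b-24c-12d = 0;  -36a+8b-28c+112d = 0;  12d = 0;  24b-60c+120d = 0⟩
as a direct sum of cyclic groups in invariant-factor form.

Answer: M ≅ ℤ/4 ⊕ ℤ/12 ⊕ ℤ/12 ⊕ ℤ/36

Derivation:
rank_ℚ(R)=4; free=4−4=0
SNF(R) diag = [4, 12, 12, 36] → torsion [4, 12, 12, 36]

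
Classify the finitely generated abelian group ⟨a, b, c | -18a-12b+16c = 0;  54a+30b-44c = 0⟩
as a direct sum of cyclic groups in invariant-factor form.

Answer: M ≅ ℤ^1 ⊕ ℤ/2 ⊕ ℤ/6

Derivation:
rank_ℚ(R)=2; free=3−2=1
SNF(R) diag = [2, 6] → torsion [2, 6]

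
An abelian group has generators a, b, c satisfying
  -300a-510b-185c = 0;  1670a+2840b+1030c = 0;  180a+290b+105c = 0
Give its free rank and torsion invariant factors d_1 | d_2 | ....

Answer: M ≅ ℤ/5 ⊕ ℤ/10 ⊕ ℤ/20

Derivation:
rank_ℚ(R)=3; free=3−3=0
SNF(R) diag = [5, 10, 20] → torsion [5, 10, 20]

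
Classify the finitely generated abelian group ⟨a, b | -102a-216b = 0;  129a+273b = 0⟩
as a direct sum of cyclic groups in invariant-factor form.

Answer: M ≅ ℤ/3 ⊕ ℤ/6

Derivation:
rank_ℚ(R)=2; free=2−2=0
SNF(R) diag = [3, 6] → torsion [3, 6]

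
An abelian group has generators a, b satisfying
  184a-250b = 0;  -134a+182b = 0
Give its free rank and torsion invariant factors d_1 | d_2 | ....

Answer: M ≅ ℤ/2 ⊕ ℤ/6

Derivation:
rank_ℚ(R)=2; free=2−2=0
SNF(R) diag = [2, 6] → torsion [2, 6]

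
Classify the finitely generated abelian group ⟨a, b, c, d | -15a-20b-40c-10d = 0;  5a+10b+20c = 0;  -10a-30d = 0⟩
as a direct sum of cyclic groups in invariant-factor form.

rank_ℚ(R)=3; free=4−3=1
SNF(R) diag = [5, 10, 10] → torsion [5, 10, 10]

Answer: M ≅ ℤ^1 ⊕ ℤ/5 ⊕ ℤ/10 ⊕ ℤ/10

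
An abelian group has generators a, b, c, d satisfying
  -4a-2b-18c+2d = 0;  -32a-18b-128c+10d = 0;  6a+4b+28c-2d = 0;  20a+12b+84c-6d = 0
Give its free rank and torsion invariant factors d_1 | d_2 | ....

rank_ℚ(R)=4; free=4−4=0
SNF(R) diag = [2, 2, 2, 2] → torsion [2, 2, 2, 2]

Answer: M ≅ ℤ/2 ⊕ ℤ/2 ⊕ ℤ/2 ⊕ ℤ/2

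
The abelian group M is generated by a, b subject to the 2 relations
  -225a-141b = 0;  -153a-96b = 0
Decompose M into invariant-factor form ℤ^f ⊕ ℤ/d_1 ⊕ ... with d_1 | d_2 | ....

Answer: M ≅ ℤ/3 ⊕ ℤ/9

Derivation:
rank_ℚ(R)=2; free=2−2=0
SNF(R) diag = [3, 9] → torsion [3, 9]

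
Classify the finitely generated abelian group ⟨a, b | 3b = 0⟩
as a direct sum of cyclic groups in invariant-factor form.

rank_ℚ(R)=1; free=2−1=1
SNF(R) diag = [3] → torsion [3]

Answer: M ≅ ℤ^1 ⊕ ℤ/3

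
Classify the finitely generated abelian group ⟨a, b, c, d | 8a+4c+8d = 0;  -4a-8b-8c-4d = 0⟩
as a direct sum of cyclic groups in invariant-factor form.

rank_ℚ(R)=2; free=4−2=2
SNF(R) diag = [4, 4] → torsion [4, 4]

Answer: M ≅ ℤ^2 ⊕ ℤ/4 ⊕ ℤ/4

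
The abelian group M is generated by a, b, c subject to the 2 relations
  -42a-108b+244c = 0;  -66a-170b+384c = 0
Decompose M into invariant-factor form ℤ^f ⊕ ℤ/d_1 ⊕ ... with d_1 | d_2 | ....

rank_ℚ(R)=2; free=3−2=1
SNF(R) diag = [2, 2] → torsion [2, 2]

Answer: M ≅ ℤ^1 ⊕ ℤ/2 ⊕ ℤ/2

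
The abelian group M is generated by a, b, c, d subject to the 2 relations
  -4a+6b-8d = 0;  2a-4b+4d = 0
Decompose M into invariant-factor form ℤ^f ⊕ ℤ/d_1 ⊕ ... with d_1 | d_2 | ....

rank_ℚ(R)=2; free=4−2=2
SNF(R) diag = [2, 2] → torsion [2, 2]

Answer: M ≅ ℤ^2 ⊕ ℤ/2 ⊕ ℤ/2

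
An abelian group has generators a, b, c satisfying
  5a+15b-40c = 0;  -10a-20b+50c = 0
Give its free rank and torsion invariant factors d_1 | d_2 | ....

rank_ℚ(R)=2; free=3−2=1
SNF(R) diag = [5, 10] → torsion [5, 10]

Answer: M ≅ ℤ^1 ⊕ ℤ/5 ⊕ ℤ/10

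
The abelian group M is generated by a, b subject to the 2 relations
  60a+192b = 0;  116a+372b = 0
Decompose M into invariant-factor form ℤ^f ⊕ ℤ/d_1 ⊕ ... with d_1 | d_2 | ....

rank_ℚ(R)=2; free=2−2=0
SNF(R) diag = [4, 12] → torsion [4, 12]

Answer: M ≅ ℤ/4 ⊕ ℤ/12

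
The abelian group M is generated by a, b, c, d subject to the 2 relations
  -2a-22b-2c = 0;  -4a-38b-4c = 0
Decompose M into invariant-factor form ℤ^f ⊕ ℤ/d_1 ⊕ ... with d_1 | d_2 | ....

Answer: M ≅ ℤ^2 ⊕ ℤ/2 ⊕ ℤ/6

Derivation:
rank_ℚ(R)=2; free=4−2=2
SNF(R) diag = [2, 6] → torsion [2, 6]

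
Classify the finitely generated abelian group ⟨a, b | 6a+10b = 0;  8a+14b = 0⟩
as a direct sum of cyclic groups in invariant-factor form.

Answer: M ≅ ℤ/2 ⊕ ℤ/2

Derivation:
rank_ℚ(R)=2; free=2−2=0
SNF(R) diag = [2, 2] → torsion [2, 2]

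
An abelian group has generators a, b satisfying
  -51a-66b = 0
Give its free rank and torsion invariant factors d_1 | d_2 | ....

rank_ℚ(R)=1; free=2−1=1
SNF(R) diag = [3] → torsion [3]

Answer: M ≅ ℤ^1 ⊕ ℤ/3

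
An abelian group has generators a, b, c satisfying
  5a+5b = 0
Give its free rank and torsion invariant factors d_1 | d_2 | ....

rank_ℚ(R)=1; free=3−1=2
SNF(R) diag = [5] → torsion [5]

Answer: M ≅ ℤ^2 ⊕ ℤ/5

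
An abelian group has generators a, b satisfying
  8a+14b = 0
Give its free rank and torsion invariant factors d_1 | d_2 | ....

rank_ℚ(R)=1; free=2−1=1
SNF(R) diag = [2] → torsion [2]

Answer: M ≅ ℤ^1 ⊕ ℤ/2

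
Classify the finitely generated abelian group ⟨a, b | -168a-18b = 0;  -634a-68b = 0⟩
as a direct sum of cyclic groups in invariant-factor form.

Answer: M ≅ ℤ/2 ⊕ ℤ/6

Derivation:
rank_ℚ(R)=2; free=2−2=0
SNF(R) diag = [2, 6] → torsion [2, 6]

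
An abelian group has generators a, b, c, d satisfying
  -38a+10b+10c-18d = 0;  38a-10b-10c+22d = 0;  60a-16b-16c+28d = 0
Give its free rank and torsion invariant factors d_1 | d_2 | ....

Answer: M ≅ ℤ^1 ⊕ ℤ/2 ⊕ ℤ/4 ⊕ ℤ/4

Derivation:
rank_ℚ(R)=3; free=4−3=1
SNF(R) diag = [2, 4, 4] → torsion [2, 4, 4]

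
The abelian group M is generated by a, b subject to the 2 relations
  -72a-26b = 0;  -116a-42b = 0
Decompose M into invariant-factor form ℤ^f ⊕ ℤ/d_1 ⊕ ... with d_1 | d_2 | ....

rank_ℚ(R)=2; free=2−2=0
SNF(R) diag = [2, 4] → torsion [2, 4]

Answer: M ≅ ℤ/2 ⊕ ℤ/4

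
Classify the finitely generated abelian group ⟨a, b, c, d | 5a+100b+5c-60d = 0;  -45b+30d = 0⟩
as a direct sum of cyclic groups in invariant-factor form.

Answer: M ≅ ℤ^2 ⊕ ℤ/5 ⊕ ℤ/15

Derivation:
rank_ℚ(R)=2; free=4−2=2
SNF(R) diag = [5, 15] → torsion [5, 15]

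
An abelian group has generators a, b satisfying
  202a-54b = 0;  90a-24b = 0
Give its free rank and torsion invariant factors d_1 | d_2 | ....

Answer: M ≅ ℤ/2 ⊕ ℤ/6

Derivation:
rank_ℚ(R)=2; free=2−2=0
SNF(R) diag = [2, 6] → torsion [2, 6]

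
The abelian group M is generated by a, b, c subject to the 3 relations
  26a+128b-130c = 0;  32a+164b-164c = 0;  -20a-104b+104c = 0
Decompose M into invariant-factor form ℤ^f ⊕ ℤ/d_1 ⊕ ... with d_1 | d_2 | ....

Answer: M ≅ ℤ/2 ⊕ ℤ/4 ⊕ ℤ/12

Derivation:
rank_ℚ(R)=3; free=3−3=0
SNF(R) diag = [2, 4, 12] → torsion [2, 4, 12]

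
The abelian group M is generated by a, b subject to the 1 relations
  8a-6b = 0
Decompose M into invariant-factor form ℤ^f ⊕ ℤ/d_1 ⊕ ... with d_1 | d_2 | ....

rank_ℚ(R)=1; free=2−1=1
SNF(R) diag = [2] → torsion [2]

Answer: M ≅ ℤ^1 ⊕ ℤ/2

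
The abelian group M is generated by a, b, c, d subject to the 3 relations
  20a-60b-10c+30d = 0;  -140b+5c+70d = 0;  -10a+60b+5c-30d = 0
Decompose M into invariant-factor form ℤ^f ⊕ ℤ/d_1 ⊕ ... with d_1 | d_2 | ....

rank_ℚ(R)=3; free=4−3=1
SNF(R) diag = [5, 10, 30] → torsion [5, 10, 30]

Answer: M ≅ ℤ^1 ⊕ ℤ/5 ⊕ ℤ/10 ⊕ ℤ/30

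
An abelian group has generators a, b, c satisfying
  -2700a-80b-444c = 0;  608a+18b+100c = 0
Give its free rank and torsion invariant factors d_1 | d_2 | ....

rank_ℚ(R)=2; free=3−2=1
SNF(R) diag = [2, 4] → torsion [2, 4]

Answer: M ≅ ℤ^1 ⊕ ℤ/2 ⊕ ℤ/4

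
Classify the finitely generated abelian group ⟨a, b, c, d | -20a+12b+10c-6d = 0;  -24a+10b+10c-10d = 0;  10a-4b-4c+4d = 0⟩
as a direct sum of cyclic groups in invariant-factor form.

rank_ℚ(R)=3; free=4−3=1
SNF(R) diag = [2, 2, 2] → torsion [2, 2, 2]

Answer: M ≅ ℤ^1 ⊕ ℤ/2 ⊕ ℤ/2 ⊕ ℤ/2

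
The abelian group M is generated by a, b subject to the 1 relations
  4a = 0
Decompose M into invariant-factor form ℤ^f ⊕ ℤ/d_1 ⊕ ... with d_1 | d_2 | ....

rank_ℚ(R)=1; free=2−1=1
SNF(R) diag = [4] → torsion [4]

Answer: M ≅ ℤ^1 ⊕ ℤ/4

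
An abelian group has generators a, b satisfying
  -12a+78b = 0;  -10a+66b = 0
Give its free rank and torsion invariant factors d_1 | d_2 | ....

rank_ℚ(R)=2; free=2−2=0
SNF(R) diag = [2, 6] → torsion [2, 6]

Answer: M ≅ ℤ/2 ⊕ ℤ/6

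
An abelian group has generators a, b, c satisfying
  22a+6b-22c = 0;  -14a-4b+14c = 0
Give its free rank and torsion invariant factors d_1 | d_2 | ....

rank_ℚ(R)=2; free=3−2=1
SNF(R) diag = [2, 2] → torsion [2, 2]

Answer: M ≅ ℤ^1 ⊕ ℤ/2 ⊕ ℤ/2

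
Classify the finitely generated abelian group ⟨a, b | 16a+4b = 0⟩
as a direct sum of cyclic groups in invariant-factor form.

rank_ℚ(R)=1; free=2−1=1
SNF(R) diag = [4] → torsion [4]

Answer: M ≅ ℤ^1 ⊕ ℤ/4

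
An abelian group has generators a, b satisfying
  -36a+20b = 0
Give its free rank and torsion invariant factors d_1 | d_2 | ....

rank_ℚ(R)=1; free=2−1=1
SNF(R) diag = [4] → torsion [4]

Answer: M ≅ ℤ^1 ⊕ ℤ/4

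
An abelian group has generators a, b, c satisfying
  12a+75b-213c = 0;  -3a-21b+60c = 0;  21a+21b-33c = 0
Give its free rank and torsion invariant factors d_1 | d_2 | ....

Answer: M ≅ ℤ/3 ⊕ ℤ/9 ⊕ ℤ/9

Derivation:
rank_ℚ(R)=3; free=3−3=0
SNF(R) diag = [3, 9, 9] → torsion [3, 9, 9]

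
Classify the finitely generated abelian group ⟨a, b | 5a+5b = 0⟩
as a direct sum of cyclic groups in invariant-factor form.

rank_ℚ(R)=1; free=2−1=1
SNF(R) diag = [5] → torsion [5]

Answer: M ≅ ℤ^1 ⊕ ℤ/5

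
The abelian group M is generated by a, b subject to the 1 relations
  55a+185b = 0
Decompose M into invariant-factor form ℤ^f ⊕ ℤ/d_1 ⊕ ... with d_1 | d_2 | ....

Answer: M ≅ ℤ^1 ⊕ ℤ/5

Derivation:
rank_ℚ(R)=1; free=2−1=1
SNF(R) diag = [5] → torsion [5]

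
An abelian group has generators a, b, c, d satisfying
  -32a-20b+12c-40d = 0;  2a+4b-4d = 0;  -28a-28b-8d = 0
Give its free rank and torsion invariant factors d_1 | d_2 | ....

Answer: M ≅ ℤ^1 ⊕ ℤ/2 ⊕ ℤ/4 ⊕ ℤ/12

Derivation:
rank_ℚ(R)=3; free=4−3=1
SNF(R) diag = [2, 4, 12] → torsion [2, 4, 12]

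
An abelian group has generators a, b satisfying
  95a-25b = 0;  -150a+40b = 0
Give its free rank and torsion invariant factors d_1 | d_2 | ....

Answer: M ≅ ℤ/5 ⊕ ℤ/10

Derivation:
rank_ℚ(R)=2; free=2−2=0
SNF(R) diag = [5, 10] → torsion [5, 10]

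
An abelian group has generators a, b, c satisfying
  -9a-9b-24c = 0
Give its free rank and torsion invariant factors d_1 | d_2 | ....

Answer: M ≅ ℤ^2 ⊕ ℤ/3

Derivation:
rank_ℚ(R)=1; free=3−1=2
SNF(R) diag = [3] → torsion [3]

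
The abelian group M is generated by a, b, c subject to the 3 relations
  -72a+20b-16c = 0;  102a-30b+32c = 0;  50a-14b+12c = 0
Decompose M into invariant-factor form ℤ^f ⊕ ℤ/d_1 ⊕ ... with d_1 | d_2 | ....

rank_ℚ(R)=3; free=3−3=0
SNF(R) diag = [2, 4, 4] → torsion [2, 4, 4]

Answer: M ≅ ℤ/2 ⊕ ℤ/4 ⊕ ℤ/4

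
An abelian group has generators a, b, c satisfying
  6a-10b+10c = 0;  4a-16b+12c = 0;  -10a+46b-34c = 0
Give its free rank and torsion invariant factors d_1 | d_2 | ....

rank_ℚ(R)=3; free=3−3=0
SNF(R) diag = [2, 4, 4] → torsion [2, 4, 4]

Answer: M ≅ ℤ/2 ⊕ ℤ/4 ⊕ ℤ/4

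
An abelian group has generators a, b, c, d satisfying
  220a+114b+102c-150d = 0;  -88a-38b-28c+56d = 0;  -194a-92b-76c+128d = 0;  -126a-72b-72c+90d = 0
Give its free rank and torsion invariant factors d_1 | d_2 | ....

Answer: M ≅ ℤ/2 ⊕ ℤ/2 ⊕ ℤ/6 ⊕ ℤ/18

Derivation:
rank_ℚ(R)=4; free=4−4=0
SNF(R) diag = [2, 2, 6, 18] → torsion [2, 2, 6, 18]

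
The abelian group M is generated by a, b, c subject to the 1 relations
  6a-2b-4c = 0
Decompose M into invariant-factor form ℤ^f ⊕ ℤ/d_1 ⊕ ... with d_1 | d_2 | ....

Answer: M ≅ ℤ^2 ⊕ ℤ/2

Derivation:
rank_ℚ(R)=1; free=3−1=2
SNF(R) diag = [2] → torsion [2]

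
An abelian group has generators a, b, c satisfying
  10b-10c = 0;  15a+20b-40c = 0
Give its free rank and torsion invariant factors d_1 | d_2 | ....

Answer: M ≅ ℤ^1 ⊕ ℤ/5 ⊕ ℤ/10

Derivation:
rank_ℚ(R)=2; free=3−2=1
SNF(R) diag = [5, 10] → torsion [5, 10]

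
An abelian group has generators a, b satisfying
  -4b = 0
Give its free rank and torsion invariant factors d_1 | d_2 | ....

rank_ℚ(R)=1; free=2−1=1
SNF(R) diag = [4] → torsion [4]

Answer: M ≅ ℤ^1 ⊕ ℤ/4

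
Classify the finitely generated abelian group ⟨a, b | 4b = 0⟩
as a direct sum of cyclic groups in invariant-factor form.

rank_ℚ(R)=1; free=2−1=1
SNF(R) diag = [4] → torsion [4]

Answer: M ≅ ℤ^1 ⊕ ℤ/4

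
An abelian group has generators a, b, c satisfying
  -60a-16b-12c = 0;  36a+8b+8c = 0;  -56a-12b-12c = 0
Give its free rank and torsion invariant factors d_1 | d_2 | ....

Answer: M ≅ ℤ/4 ⊕ ℤ/4 ⊕ ℤ/4

Derivation:
rank_ℚ(R)=3; free=3−3=0
SNF(R) diag = [4, 4, 4] → torsion [4, 4, 4]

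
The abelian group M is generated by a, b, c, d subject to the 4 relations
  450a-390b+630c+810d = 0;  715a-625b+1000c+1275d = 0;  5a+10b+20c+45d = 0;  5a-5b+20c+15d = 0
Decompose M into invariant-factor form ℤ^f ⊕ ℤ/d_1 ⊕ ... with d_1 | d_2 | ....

rank_ℚ(R)=4; free=4−4=0
SNF(R) diag = [5, 15, 30, 30] → torsion [5, 15, 30, 30]

Answer: M ≅ ℤ/5 ⊕ ℤ/15 ⊕ ℤ/30 ⊕ ℤ/30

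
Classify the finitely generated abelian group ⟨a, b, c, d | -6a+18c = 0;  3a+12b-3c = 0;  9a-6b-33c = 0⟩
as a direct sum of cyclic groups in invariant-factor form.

Answer: M ≅ ℤ^1 ⊕ ℤ/3 ⊕ ℤ/6 ⊕ ℤ/12

Derivation:
rank_ℚ(R)=3; free=4−3=1
SNF(R) diag = [3, 6, 12] → torsion [3, 6, 12]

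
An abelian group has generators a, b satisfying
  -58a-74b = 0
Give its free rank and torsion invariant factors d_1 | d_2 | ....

rank_ℚ(R)=1; free=2−1=1
SNF(R) diag = [2] → torsion [2]

Answer: M ≅ ℤ^1 ⊕ ℤ/2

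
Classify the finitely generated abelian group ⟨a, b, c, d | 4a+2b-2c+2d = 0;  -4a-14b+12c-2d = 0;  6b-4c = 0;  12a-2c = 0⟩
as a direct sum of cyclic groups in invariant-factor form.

Answer: M ≅ ℤ/2 ⊕ ℤ/2 ⊕ ℤ/6 ⊕ ℤ/12

Derivation:
rank_ℚ(R)=4; free=4−4=0
SNF(R) diag = [2, 2, 6, 12] → torsion [2, 2, 6, 12]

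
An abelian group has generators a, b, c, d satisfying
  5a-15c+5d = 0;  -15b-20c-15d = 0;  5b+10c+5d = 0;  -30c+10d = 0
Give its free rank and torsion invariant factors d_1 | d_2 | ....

Answer: M ≅ ℤ/5 ⊕ ℤ/5 ⊕ ℤ/10 ⊕ ℤ/10

Derivation:
rank_ℚ(R)=4; free=4−4=0
SNF(R) diag = [5, 5, 10, 10] → torsion [5, 5, 10, 10]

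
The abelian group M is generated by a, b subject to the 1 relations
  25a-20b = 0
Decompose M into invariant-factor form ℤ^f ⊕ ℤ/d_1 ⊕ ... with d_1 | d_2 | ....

rank_ℚ(R)=1; free=2−1=1
SNF(R) diag = [5] → torsion [5]

Answer: M ≅ ℤ^1 ⊕ ℤ/5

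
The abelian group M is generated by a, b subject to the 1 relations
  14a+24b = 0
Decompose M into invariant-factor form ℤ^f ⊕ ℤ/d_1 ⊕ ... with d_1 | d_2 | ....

rank_ℚ(R)=1; free=2−1=1
SNF(R) diag = [2] → torsion [2]

Answer: M ≅ ℤ^1 ⊕ ℤ/2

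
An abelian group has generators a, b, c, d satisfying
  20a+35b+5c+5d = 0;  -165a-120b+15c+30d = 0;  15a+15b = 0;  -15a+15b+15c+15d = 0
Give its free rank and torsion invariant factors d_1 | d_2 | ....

rank_ℚ(R)=4; free=4−4=0
SNF(R) diag = [5, 15, 15, 15] → torsion [5, 15, 15, 15]

Answer: M ≅ ℤ/5 ⊕ ℤ/15 ⊕ ℤ/15 ⊕ ℤ/15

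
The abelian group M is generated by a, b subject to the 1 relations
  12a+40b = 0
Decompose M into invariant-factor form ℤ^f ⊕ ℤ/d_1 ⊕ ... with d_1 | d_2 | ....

Answer: M ≅ ℤ^1 ⊕ ℤ/4

Derivation:
rank_ℚ(R)=1; free=2−1=1
SNF(R) diag = [4] → torsion [4]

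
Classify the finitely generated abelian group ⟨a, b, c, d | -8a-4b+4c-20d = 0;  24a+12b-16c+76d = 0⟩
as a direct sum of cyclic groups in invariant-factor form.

Answer: M ≅ ℤ^2 ⊕ ℤ/4 ⊕ ℤ/4

Derivation:
rank_ℚ(R)=2; free=4−2=2
SNF(R) diag = [4, 4] → torsion [4, 4]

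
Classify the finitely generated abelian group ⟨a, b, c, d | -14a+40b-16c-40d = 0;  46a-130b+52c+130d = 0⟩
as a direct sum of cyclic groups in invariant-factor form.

rank_ℚ(R)=2; free=4−2=2
SNF(R) diag = [2, 2] → torsion [2, 2]

Answer: M ≅ ℤ^2 ⊕ ℤ/2 ⊕ ℤ/2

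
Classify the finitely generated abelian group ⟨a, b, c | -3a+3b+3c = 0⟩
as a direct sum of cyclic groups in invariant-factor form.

rank_ℚ(R)=1; free=3−1=2
SNF(R) diag = [3] → torsion [3]

Answer: M ≅ ℤ^2 ⊕ ℤ/3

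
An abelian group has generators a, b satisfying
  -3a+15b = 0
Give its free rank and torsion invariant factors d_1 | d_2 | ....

rank_ℚ(R)=1; free=2−1=1
SNF(R) diag = [3] → torsion [3]

Answer: M ≅ ℤ^1 ⊕ ℤ/3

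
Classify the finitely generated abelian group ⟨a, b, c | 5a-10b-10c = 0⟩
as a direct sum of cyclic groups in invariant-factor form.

Answer: M ≅ ℤ^2 ⊕ ℤ/5

Derivation:
rank_ℚ(R)=1; free=3−1=2
SNF(R) diag = [5] → torsion [5]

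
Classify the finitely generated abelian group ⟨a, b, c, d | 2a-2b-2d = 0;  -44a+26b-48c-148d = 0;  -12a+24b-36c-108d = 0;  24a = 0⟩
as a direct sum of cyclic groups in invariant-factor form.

rank_ℚ(R)=4; free=4−4=0
SNF(R) diag = [2, 6, 12, 24] → torsion [2, 6, 12, 24]

Answer: M ≅ ℤ/2 ⊕ ℤ/6 ⊕ ℤ/12 ⊕ ℤ/24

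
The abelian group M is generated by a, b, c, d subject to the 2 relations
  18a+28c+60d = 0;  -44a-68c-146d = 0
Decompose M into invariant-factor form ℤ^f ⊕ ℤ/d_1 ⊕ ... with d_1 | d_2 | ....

Answer: M ≅ ℤ^2 ⊕ ℤ/2 ⊕ ℤ/2

Derivation:
rank_ℚ(R)=2; free=4−2=2
SNF(R) diag = [2, 2] → torsion [2, 2]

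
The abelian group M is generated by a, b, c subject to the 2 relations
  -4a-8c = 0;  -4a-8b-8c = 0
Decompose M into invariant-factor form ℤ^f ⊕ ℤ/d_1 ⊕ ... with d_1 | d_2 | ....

Answer: M ≅ ℤ^1 ⊕ ℤ/4 ⊕ ℤ/8

Derivation:
rank_ℚ(R)=2; free=3−2=1
SNF(R) diag = [4, 8] → torsion [4, 8]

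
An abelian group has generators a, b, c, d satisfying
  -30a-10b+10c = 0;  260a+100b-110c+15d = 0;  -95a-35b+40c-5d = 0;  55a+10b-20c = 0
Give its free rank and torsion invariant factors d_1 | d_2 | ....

Answer: M ≅ ℤ/5 ⊕ ℤ/5 ⊕ ℤ/5 ⊕ ℤ/10

Derivation:
rank_ℚ(R)=4; free=4−4=0
SNF(R) diag = [5, 5, 5, 10] → torsion [5, 5, 5, 10]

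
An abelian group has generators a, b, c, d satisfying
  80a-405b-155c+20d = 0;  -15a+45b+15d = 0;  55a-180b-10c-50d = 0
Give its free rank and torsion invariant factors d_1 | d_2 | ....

Answer: M ≅ ℤ^1 ⊕ ℤ/5 ⊕ ℤ/15 ⊕ ℤ/45

Derivation:
rank_ℚ(R)=3; free=4−3=1
SNF(R) diag = [5, 15, 45] → torsion [5, 15, 45]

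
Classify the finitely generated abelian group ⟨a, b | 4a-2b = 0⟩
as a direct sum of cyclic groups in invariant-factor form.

Answer: M ≅ ℤ^1 ⊕ ℤ/2

Derivation:
rank_ℚ(R)=1; free=2−1=1
SNF(R) diag = [2] → torsion [2]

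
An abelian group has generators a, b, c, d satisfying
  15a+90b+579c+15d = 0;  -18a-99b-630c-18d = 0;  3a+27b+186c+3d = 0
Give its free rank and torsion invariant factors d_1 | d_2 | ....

Answer: M ≅ ℤ^1 ⊕ ℤ/3 ⊕ ℤ/9 ⊕ ℤ/27

Derivation:
rank_ℚ(R)=3; free=4−3=1
SNF(R) diag = [3, 9, 27] → torsion [3, 9, 27]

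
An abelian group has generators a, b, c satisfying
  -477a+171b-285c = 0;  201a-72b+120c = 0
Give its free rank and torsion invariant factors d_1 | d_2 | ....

Answer: M ≅ ℤ^1 ⊕ ℤ/3 ⊕ ℤ/3

Derivation:
rank_ℚ(R)=2; free=3−2=1
SNF(R) diag = [3, 3] → torsion [3, 3]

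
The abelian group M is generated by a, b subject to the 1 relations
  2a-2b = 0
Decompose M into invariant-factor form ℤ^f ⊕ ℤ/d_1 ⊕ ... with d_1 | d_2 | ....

Answer: M ≅ ℤ^1 ⊕ ℤ/2

Derivation:
rank_ℚ(R)=1; free=2−1=1
SNF(R) diag = [2] → torsion [2]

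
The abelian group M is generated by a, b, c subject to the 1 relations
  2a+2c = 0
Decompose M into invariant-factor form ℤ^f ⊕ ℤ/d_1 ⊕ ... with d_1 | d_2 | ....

rank_ℚ(R)=1; free=3−1=2
SNF(R) diag = [2] → torsion [2]

Answer: M ≅ ℤ^2 ⊕ ℤ/2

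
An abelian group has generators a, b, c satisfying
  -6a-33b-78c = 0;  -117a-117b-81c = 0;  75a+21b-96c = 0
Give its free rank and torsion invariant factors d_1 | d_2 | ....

rank_ℚ(R)=3; free=3−3=0
SNF(R) diag = [3, 9, 27] → torsion [3, 9, 27]

Answer: M ≅ ℤ/3 ⊕ ℤ/9 ⊕ ℤ/27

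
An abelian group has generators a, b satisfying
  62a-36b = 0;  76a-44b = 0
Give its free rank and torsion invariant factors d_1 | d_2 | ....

Answer: M ≅ ℤ/2 ⊕ ℤ/4

Derivation:
rank_ℚ(R)=2; free=2−2=0
SNF(R) diag = [2, 4] → torsion [2, 4]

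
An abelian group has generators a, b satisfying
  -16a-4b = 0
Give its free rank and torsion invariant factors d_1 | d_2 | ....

Answer: M ≅ ℤ^1 ⊕ ℤ/4

Derivation:
rank_ℚ(R)=1; free=2−1=1
SNF(R) diag = [4] → torsion [4]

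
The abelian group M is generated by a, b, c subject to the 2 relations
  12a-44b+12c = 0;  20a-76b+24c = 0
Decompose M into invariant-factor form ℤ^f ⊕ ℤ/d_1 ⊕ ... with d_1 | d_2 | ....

Answer: M ≅ ℤ^1 ⊕ ℤ/4 ⊕ ℤ/4

Derivation:
rank_ℚ(R)=2; free=3−2=1
SNF(R) diag = [4, 4] → torsion [4, 4]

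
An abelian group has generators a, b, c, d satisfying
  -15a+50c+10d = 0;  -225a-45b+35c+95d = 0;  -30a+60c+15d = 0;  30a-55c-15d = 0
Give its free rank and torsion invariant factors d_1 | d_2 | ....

Answer: M ≅ ℤ/5 ⊕ ℤ/5 ⊕ ℤ/15 ⊕ ℤ/45

Derivation:
rank_ℚ(R)=4; free=4−4=0
SNF(R) diag = [5, 5, 15, 45] → torsion [5, 5, 15, 45]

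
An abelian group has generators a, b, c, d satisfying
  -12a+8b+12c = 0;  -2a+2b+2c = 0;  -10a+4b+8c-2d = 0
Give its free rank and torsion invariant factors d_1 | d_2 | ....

Answer: M ≅ ℤ^1 ⊕ ℤ/2 ⊕ ℤ/2 ⊕ ℤ/4

Derivation:
rank_ℚ(R)=3; free=4−3=1
SNF(R) diag = [2, 2, 4] → torsion [2, 2, 4]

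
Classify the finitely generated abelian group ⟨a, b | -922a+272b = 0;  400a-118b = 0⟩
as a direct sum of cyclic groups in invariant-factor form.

rank_ℚ(R)=2; free=2−2=0
SNF(R) diag = [2, 2] → torsion [2, 2]

Answer: M ≅ ℤ/2 ⊕ ℤ/2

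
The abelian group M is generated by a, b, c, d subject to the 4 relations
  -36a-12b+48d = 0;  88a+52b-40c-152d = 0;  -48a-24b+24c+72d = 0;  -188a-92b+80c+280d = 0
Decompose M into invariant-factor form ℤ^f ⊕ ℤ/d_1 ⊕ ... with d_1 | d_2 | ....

Answer: M ≅ ℤ/4 ⊕ ℤ/12 ⊕ ℤ/24 ⊕ ℤ/24

Derivation:
rank_ℚ(R)=4; free=4−4=0
SNF(R) diag = [4, 12, 24, 24] → torsion [4, 12, 24, 24]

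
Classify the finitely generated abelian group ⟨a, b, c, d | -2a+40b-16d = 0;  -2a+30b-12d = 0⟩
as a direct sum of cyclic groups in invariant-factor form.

rank_ℚ(R)=2; free=4−2=2
SNF(R) diag = [2, 2] → torsion [2, 2]

Answer: M ≅ ℤ^2 ⊕ ℤ/2 ⊕ ℤ/2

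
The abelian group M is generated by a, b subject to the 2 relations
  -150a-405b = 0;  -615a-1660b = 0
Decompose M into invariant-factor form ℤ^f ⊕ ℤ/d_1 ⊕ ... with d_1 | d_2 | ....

rank_ℚ(R)=2; free=2−2=0
SNF(R) diag = [5, 15] → torsion [5, 15]

Answer: M ≅ ℤ/5 ⊕ ℤ/15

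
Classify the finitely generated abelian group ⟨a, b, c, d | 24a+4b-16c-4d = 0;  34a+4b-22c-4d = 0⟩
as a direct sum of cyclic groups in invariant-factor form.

rank_ℚ(R)=2; free=4−2=2
SNF(R) diag = [2, 4] → torsion [2, 4]

Answer: M ≅ ℤ^2 ⊕ ℤ/2 ⊕ ℤ/4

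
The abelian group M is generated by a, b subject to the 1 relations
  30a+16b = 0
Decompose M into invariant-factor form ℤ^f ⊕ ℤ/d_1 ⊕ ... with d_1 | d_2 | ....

rank_ℚ(R)=1; free=2−1=1
SNF(R) diag = [2] → torsion [2]

Answer: M ≅ ℤ^1 ⊕ ℤ/2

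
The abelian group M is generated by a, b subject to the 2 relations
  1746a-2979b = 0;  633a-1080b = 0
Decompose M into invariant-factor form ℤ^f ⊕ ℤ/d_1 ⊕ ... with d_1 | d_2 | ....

rank_ℚ(R)=2; free=2−2=0
SNF(R) diag = [3, 9] → torsion [3, 9]

Answer: M ≅ ℤ/3 ⊕ ℤ/9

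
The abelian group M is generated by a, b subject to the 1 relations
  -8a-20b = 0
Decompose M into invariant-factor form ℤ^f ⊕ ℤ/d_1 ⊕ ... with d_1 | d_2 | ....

rank_ℚ(R)=1; free=2−1=1
SNF(R) diag = [4] → torsion [4]

Answer: M ≅ ℤ^1 ⊕ ℤ/4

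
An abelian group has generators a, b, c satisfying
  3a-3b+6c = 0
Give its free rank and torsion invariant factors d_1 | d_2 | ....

Answer: M ≅ ℤ^2 ⊕ ℤ/3

Derivation:
rank_ℚ(R)=1; free=3−1=2
SNF(R) diag = [3] → torsion [3]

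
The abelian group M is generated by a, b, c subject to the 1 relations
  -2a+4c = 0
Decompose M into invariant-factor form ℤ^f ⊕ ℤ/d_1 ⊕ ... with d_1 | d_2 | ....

Answer: M ≅ ℤ^2 ⊕ ℤ/2

Derivation:
rank_ℚ(R)=1; free=3−1=2
SNF(R) diag = [2] → torsion [2]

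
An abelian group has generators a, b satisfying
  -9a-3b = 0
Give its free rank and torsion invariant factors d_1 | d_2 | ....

rank_ℚ(R)=1; free=2−1=1
SNF(R) diag = [3] → torsion [3]

Answer: M ≅ ℤ^1 ⊕ ℤ/3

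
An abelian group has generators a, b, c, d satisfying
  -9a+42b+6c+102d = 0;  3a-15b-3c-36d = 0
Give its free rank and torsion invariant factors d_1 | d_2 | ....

rank_ℚ(R)=2; free=4−2=2
SNF(R) diag = [3, 3] → torsion [3, 3]

Answer: M ≅ ℤ^2 ⊕ ℤ/3 ⊕ ℤ/3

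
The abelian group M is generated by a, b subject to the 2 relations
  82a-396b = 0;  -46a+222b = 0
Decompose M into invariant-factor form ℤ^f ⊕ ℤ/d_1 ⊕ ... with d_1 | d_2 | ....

Answer: M ≅ ℤ/2 ⊕ ℤ/6

Derivation:
rank_ℚ(R)=2; free=2−2=0
SNF(R) diag = [2, 6] → torsion [2, 6]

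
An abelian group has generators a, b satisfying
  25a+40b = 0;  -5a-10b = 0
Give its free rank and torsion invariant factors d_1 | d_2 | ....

Answer: M ≅ ℤ/5 ⊕ ℤ/10

Derivation:
rank_ℚ(R)=2; free=2−2=0
SNF(R) diag = [5, 10] → torsion [5, 10]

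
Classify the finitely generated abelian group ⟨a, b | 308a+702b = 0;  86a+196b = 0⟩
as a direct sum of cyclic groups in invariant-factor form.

rank_ℚ(R)=2; free=2−2=0
SNF(R) diag = [2, 2] → torsion [2, 2]

Answer: M ≅ ℤ/2 ⊕ ℤ/2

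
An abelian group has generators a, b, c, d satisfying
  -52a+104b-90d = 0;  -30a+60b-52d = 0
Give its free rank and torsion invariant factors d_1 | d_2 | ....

Answer: M ≅ ℤ^2 ⊕ ℤ/2 ⊕ ℤ/2

Derivation:
rank_ℚ(R)=2; free=4−2=2
SNF(R) diag = [2, 2] → torsion [2, 2]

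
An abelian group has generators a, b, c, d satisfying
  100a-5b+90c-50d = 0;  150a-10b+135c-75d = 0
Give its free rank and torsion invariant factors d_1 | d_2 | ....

rank_ℚ(R)=2; free=4−2=2
SNF(R) diag = [5, 5] → torsion [5, 5]

Answer: M ≅ ℤ^2 ⊕ ℤ/5 ⊕ ℤ/5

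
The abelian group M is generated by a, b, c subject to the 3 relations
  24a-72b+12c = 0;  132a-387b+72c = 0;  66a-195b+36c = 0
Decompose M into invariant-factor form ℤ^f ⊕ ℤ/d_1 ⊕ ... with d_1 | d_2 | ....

Answer: M ≅ ℤ/3 ⊕ ℤ/6 ⊕ ℤ/12

Derivation:
rank_ℚ(R)=3; free=3−3=0
SNF(R) diag = [3, 6, 12] → torsion [3, 6, 12]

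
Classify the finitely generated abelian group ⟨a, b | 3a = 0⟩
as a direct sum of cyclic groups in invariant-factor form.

rank_ℚ(R)=1; free=2−1=1
SNF(R) diag = [3] → torsion [3]

Answer: M ≅ ℤ^1 ⊕ ℤ/3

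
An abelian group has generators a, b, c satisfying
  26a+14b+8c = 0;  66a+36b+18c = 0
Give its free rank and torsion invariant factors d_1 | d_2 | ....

rank_ℚ(R)=2; free=3−2=1
SNF(R) diag = [2, 6] → torsion [2, 6]

Answer: M ≅ ℤ^1 ⊕ ℤ/2 ⊕ ℤ/6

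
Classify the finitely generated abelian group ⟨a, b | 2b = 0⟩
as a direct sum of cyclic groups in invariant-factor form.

Answer: M ≅ ℤ^1 ⊕ ℤ/2

Derivation:
rank_ℚ(R)=1; free=2−1=1
SNF(R) diag = [2] → torsion [2]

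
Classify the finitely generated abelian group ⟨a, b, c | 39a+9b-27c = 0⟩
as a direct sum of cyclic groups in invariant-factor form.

rank_ℚ(R)=1; free=3−1=2
SNF(R) diag = [3] → torsion [3]

Answer: M ≅ ℤ^2 ⊕ ℤ/3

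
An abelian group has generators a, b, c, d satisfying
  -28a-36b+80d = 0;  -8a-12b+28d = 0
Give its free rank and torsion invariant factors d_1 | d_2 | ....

rank_ℚ(R)=2; free=4−2=2
SNF(R) diag = [4, 12] → torsion [4, 12]

Answer: M ≅ ℤ^2 ⊕ ℤ/4 ⊕ ℤ/12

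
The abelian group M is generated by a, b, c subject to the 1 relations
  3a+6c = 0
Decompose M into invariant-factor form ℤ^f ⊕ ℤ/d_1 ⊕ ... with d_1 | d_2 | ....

Answer: M ≅ ℤ^2 ⊕ ℤ/3

Derivation:
rank_ℚ(R)=1; free=3−1=2
SNF(R) diag = [3] → torsion [3]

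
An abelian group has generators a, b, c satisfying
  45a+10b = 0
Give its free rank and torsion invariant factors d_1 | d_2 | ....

rank_ℚ(R)=1; free=3−1=2
SNF(R) diag = [5] → torsion [5]

Answer: M ≅ ℤ^2 ⊕ ℤ/5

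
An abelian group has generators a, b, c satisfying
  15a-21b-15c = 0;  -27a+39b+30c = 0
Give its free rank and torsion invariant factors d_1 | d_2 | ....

Answer: M ≅ ℤ^1 ⊕ ℤ/3 ⊕ ℤ/3

Derivation:
rank_ℚ(R)=2; free=3−2=1
SNF(R) diag = [3, 3] → torsion [3, 3]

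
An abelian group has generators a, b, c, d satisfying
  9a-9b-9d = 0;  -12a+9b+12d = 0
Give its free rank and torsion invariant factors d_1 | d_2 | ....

Answer: M ≅ ℤ^2 ⊕ ℤ/3 ⊕ ℤ/9

Derivation:
rank_ℚ(R)=2; free=4−2=2
SNF(R) diag = [3, 9] → torsion [3, 9]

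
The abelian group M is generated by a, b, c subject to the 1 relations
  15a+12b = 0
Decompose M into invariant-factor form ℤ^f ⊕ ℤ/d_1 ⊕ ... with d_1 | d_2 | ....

Answer: M ≅ ℤ^2 ⊕ ℤ/3

Derivation:
rank_ℚ(R)=1; free=3−1=2
SNF(R) diag = [3] → torsion [3]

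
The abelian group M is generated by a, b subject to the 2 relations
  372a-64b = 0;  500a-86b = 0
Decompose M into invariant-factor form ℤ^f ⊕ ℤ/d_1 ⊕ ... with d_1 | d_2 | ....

Answer: M ≅ ℤ/2 ⊕ ℤ/4

Derivation:
rank_ℚ(R)=2; free=2−2=0
SNF(R) diag = [2, 4] → torsion [2, 4]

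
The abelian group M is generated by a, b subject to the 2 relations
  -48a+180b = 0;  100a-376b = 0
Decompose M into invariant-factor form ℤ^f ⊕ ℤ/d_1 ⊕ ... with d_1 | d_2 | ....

Answer: M ≅ ℤ/4 ⊕ ℤ/12

Derivation:
rank_ℚ(R)=2; free=2−2=0
SNF(R) diag = [4, 12] → torsion [4, 12]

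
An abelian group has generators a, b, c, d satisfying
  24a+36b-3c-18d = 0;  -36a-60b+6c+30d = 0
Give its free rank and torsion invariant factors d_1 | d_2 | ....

rank_ℚ(R)=2; free=4−2=2
SNF(R) diag = [3, 6] → torsion [3, 6]

Answer: M ≅ ℤ^2 ⊕ ℤ/3 ⊕ ℤ/6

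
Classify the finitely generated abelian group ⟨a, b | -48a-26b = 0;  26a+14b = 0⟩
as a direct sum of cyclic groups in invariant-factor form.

rank_ℚ(R)=2; free=2−2=0
SNF(R) diag = [2, 2] → torsion [2, 2]

Answer: M ≅ ℤ/2 ⊕ ℤ/2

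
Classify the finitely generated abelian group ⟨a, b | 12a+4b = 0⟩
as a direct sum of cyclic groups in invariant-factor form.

rank_ℚ(R)=1; free=2−1=1
SNF(R) diag = [4] → torsion [4]

Answer: M ≅ ℤ^1 ⊕ ℤ/4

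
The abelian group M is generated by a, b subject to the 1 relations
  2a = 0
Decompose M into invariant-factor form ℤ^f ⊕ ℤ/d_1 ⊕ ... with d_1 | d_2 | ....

Answer: M ≅ ℤ^1 ⊕ ℤ/2

Derivation:
rank_ℚ(R)=1; free=2−1=1
SNF(R) diag = [2] → torsion [2]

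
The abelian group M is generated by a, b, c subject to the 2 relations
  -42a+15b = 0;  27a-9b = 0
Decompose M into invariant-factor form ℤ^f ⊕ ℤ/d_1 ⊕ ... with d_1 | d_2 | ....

Answer: M ≅ ℤ^1 ⊕ ℤ/3 ⊕ ℤ/9

Derivation:
rank_ℚ(R)=2; free=3−2=1
SNF(R) diag = [3, 9] → torsion [3, 9]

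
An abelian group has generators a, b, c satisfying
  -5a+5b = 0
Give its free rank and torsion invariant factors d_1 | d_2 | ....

rank_ℚ(R)=1; free=3−1=2
SNF(R) diag = [5] → torsion [5]

Answer: M ≅ ℤ^2 ⊕ ℤ/5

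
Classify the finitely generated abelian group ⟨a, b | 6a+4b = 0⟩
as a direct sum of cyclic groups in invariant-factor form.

Answer: M ≅ ℤ^1 ⊕ ℤ/2

Derivation:
rank_ℚ(R)=1; free=2−1=1
SNF(R) diag = [2] → torsion [2]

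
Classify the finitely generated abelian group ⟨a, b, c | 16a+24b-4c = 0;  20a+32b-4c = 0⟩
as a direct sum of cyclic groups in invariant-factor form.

rank_ℚ(R)=2; free=3−2=1
SNF(R) diag = [4, 4] → torsion [4, 4]

Answer: M ≅ ℤ^1 ⊕ ℤ/4 ⊕ ℤ/4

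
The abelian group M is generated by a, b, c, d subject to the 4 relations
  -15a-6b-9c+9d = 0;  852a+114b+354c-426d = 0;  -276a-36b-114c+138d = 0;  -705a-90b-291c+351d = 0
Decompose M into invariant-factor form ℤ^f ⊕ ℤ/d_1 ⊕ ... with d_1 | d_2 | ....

Answer: M ≅ ℤ/3 ⊕ ℤ/6 ⊕ ℤ/6 ⊕ ℤ/12

Derivation:
rank_ℚ(R)=4; free=4−4=0
SNF(R) diag = [3, 6, 6, 12] → torsion [3, 6, 6, 12]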